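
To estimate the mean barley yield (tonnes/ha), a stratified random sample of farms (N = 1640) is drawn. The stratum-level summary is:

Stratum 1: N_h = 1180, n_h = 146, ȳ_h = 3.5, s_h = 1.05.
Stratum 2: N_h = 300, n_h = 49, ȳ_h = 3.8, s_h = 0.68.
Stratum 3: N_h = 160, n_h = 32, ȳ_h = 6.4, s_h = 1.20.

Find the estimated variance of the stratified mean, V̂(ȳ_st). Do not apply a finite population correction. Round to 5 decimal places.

V̂(ȳ_st) = Σ W_h² s_h²/n_h, with W_h = N_h/N and N = 1640:
  stratum 1: (1180/1640)²·1.05²/146 = 0.00390933
  stratum 2: (300/1640)²·0.68²/49 = 0.000315774
  stratum 3: (160/1640)²·1.20²/32 = 0.000428316
V̂(ȳ_st) = 0.00465342

V̂(ȳ_st) ≈ 0.00465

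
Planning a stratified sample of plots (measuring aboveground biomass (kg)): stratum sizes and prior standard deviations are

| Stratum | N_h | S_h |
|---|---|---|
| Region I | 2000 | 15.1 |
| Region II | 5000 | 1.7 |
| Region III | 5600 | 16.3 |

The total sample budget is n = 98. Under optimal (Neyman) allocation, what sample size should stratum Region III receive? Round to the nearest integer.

69

Neyman allocation: n_h = n · N_h S_h / Σ N_i S_i, with n = 98.
  stratum Region I: N_h·S_h = 2000·15.1 = 30200.00
  stratum Region II: N_h·S_h = 5000·1.7 = 8500.00
  stratum Region III: N_h·S_h = 5600·16.3 = 91280.00
Σ N_h S_h = 129980.00
n for stratum Region III = 98·91280.00/129980.00 = 68.822 → 69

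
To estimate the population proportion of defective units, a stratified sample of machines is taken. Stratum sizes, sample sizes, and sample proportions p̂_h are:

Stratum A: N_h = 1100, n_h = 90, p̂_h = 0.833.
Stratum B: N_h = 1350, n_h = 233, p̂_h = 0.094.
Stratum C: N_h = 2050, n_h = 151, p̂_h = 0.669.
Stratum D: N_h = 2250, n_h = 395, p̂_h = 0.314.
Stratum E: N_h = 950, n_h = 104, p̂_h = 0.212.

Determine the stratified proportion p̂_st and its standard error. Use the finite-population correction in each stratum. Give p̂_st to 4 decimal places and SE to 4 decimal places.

N = 7700; stratum weights W_h = N_h/N.
p̂_st = Σ W_h p̂_h = (1100·0.833 + 1350·0.094 + 2050·0.669 + 2250·0.314 + 950·0.212)/7700 = 0.43150
V̂(p̂_st) = Σ W_h² (1 − n_h/N_h) p̂_h(1−p̂_h)/(n_h−1):
  stratum A: (1100/7700)²·(1 − 90/1100)·0.833·0.167/89 = 2.9289e-05
  stratum B: (1350/7700)²·(1 − 233/1350)·0.094·0.906/232 = 9.33627e-06
  stratum C: (2050/7700)²·(1 − 151/2050)·0.669·0.331/150 = 9.69304e-05
  stratum D: (2250/7700)²·(1 − 395/2250)·0.314·0.686/394 = 3.8486e-05
  stratum E: (950/7700)²·(1 − 104/950)·0.212·0.788/103 = 2.19856e-05
V̂(p̂_st) = 0.000196027; SE = √V̂ = 0.014001

p̂_st ≈ 0.4315, SE ≈ 0.0140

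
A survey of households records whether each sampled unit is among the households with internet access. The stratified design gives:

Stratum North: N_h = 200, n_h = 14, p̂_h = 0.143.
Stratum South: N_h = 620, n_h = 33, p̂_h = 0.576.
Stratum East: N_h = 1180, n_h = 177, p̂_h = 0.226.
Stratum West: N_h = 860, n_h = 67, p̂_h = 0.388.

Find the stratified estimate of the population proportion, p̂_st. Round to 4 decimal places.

p̂_st ≈ 0.3448

N = 2860; stratum weights W_h = N_h/N.
p̂_st = Σ W_h p̂_h = (200·0.143 + 620·0.576 + 1180·0.226 + 860·0.388)/2860 = 0.34478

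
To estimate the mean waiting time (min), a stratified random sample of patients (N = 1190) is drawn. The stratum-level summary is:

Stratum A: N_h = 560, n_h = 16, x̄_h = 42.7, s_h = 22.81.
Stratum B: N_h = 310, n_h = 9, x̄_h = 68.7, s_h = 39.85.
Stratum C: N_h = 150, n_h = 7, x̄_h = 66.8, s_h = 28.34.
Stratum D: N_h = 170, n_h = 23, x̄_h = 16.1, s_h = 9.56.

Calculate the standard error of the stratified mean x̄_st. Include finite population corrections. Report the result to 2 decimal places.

V̂(x̄_st) = Σ W_h² (1 − n_h/N_h) s_h²/n_h, with W_h = N_h/N and N = 1190:
  stratum A: (560/1190)²·(1 − 16/560)·22.81²/16 = 6.99558
  stratum B: (310/1190)²·(1 − 9/310)·39.85²/9 = 11.6265
  stratum C: (150/1190)²·(1 − 7/150)·28.34²/7 = 1.73794
  stratum D: (170/1190)²·(1 − 23/170)·9.56²/23 = 0.070123
V̂(x̄_st) = 20.4301
SE(x̄_st) = √20.4301 = 4.51997

SE(x̄_st) ≈ 4.52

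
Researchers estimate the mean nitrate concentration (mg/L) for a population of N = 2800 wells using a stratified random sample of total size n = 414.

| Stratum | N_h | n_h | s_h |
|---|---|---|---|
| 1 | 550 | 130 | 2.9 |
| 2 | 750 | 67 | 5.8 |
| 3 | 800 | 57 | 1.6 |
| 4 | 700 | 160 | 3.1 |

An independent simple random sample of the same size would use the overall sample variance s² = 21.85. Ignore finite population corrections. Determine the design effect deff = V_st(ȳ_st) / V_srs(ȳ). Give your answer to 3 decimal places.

deff ≈ 0.870

V̂(ȳ_st) = Σ W_h² s_h²/n_h, with W_h = N_h/N and N = 2800:
  stratum 1: (550/2800)²·2.9²/130 = 0.0024961
  stratum 2: (750/2800)²·5.8²/67 = 0.0360236
  stratum 3: (800/2800)²·1.6²/57 = 0.00366631
  stratum 4: (700/2800)²·3.1²/160 = 0.00375391
V_st = 0.04594
V_srs = s²/n = 21.85/414 = 0.0527778
deff = V_st / V_srs = 0.04594/0.0527778 = 0.8704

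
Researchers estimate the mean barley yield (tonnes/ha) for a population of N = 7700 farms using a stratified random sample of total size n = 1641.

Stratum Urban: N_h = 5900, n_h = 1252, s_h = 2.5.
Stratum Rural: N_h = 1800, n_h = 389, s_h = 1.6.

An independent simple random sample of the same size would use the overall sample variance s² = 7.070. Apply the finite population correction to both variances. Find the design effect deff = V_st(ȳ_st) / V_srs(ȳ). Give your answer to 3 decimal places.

V̂(ȳ_st) = Σ W_h² (1 − n_h/N_h) s_h²/n_h, with W_h = N_h/N and N = 7700:
  stratum Urban: (5900/7700)²·(1 − 1252/5900)·2.5²/1252 = 0.00230894
  stratum Rural: (1800/7700)²·(1 − 389/1800)·1.6²/389 = 0.000281909
V_st = 0.00259085
V_srs = (1 − 1641/7700)·7.070/1641 = 0.00339017
deff = V_st / V_srs = 0.00259085/0.00339017 = 0.7642

deff ≈ 0.764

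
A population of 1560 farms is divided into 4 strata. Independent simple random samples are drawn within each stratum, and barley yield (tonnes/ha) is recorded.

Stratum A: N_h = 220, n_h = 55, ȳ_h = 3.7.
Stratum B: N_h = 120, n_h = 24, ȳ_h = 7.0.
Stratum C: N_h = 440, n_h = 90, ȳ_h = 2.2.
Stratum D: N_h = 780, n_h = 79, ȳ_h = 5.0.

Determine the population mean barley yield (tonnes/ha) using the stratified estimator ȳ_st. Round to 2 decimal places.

N = Σ N_h = 1560. Stratum weights W_h = N_h/N.
ȳ_st = (220·3.7 + 120·7.0 + 440·2.2 + 780·5.0) / 1560 = 4.1808

ȳ_st ≈ 4.18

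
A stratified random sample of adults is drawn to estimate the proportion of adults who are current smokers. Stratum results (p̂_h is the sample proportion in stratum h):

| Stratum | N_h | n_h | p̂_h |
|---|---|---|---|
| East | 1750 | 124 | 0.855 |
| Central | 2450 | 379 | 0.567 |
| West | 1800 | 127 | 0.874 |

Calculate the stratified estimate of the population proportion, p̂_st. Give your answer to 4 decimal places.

p̂_st ≈ 0.7431

N = 6000; stratum weights W_h = N_h/N.
p̂_st = Σ W_h p̂_h = (1750·0.855 + 2450·0.567 + 1800·0.874)/6000 = 0.74310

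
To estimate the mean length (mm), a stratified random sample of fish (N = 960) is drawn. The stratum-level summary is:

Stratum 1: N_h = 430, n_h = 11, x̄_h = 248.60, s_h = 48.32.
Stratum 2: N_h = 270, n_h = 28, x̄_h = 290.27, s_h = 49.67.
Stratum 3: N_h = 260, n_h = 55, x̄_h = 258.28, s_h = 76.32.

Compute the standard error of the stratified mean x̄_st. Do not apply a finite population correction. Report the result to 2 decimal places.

V̂(x̄_st) = Σ W_h² s_h²/n_h, with W_h = N_h/N and N = 960:
  stratum 1: (430/960)²·48.32²/11 = 42.5849
  stratum 2: (270/960)²·49.67²/28 = 6.96972
  stratum 3: (260/960)²·76.32²/55 = 7.76816
V̂(x̄_st) = 57.3228
SE(x̄_st) = √57.3228 = 7.57118

SE(x̄_st) ≈ 7.57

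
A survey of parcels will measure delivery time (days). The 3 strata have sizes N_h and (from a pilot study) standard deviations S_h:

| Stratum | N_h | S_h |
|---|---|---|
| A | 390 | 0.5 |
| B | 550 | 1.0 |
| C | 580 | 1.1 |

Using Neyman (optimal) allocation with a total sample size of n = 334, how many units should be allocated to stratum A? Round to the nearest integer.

Neyman allocation: n_h = n · N_h S_h / Σ N_i S_i, with n = 334.
  stratum A: N_h·S_h = 390·0.5 = 195.00
  stratum B: N_h·S_h = 550·1.0 = 550.00
  stratum C: N_h·S_h = 580·1.1 = 638.00
Σ N_h S_h = 1383.00
n for stratum A = 334·195.00/1383.00 = 47.093 → 47

47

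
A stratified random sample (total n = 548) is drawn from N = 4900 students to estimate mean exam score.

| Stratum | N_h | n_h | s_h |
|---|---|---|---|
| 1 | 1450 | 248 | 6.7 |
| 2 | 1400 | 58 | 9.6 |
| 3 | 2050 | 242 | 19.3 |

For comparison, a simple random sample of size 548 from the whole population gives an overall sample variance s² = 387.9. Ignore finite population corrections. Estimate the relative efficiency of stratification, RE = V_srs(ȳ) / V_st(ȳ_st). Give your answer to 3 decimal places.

RE ≈ 1.706

V̂(ȳ_st) = Σ W_h² s_h²/n_h, with W_h = N_h/N and N = 4900:
  stratum 1: (1450/4900)²·6.7²/248 = 0.0158505
  stratum 2: (1400/4900)²·9.6²/58 = 0.129711
  stratum 3: (2050/4900)²·19.3²/242 = 0.269411
V_st = 0.414973
V_srs = s²/n = 387.9/548 = 0.707847
Relative efficiency = V_srs / V_st = 0.707847/0.414973 = 1.7058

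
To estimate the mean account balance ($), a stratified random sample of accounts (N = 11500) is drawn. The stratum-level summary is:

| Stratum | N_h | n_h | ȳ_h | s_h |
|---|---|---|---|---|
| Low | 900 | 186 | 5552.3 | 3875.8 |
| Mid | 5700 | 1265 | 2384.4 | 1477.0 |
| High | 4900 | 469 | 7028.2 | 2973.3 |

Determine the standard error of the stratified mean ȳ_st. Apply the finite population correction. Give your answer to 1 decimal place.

SE(ȳ_st) ≈ 61.8

V̂(ȳ_st) = Σ W_h² (1 − n_h/N_h) s_h²/n_h, with W_h = N_h/N and N = 11500:
  stratum Low: (900/11500)²·(1 − 186/900)·3875.8²/186 = 392.423
  stratum Mid: (5700/11500)²·(1 − 1265/5700)·1477.0²/1265 = 329.643
  stratum High: (4900/11500)²·(1 − 469/4900)·2973.3²/469 = 3094.62
V̂(ȳ_st) = 3816.68
SE(ȳ_st) = √3816.68 = 61.7793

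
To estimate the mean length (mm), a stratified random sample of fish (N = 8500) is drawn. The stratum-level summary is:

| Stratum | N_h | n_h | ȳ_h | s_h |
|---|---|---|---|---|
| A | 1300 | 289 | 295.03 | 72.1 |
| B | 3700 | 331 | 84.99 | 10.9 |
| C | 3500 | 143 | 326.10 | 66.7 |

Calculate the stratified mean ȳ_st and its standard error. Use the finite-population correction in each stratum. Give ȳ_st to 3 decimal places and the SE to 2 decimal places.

ȳ_st = Σ W_h ȳ_h = (1300·295.03 + 3700·84.99 + 3500·326.10)/8500 = 216.39435
V̂(ȳ_st) = Σ W_h² (1 − n_h/N_h) s_h²/n_h, with W_h = N_h/N and N = 8500:
  stratum A: (1300/8500)²·(1 − 289/1300)·72.1²/289 = 0.327212
  stratum B: (3700/8500)²·(1 − 331/3700)·10.9²/331 = 0.0619284
  stratum C: (3500/8500)²·(1 − 143/3500)·66.7²/143 = 5.05938
V̂(ȳ_st) = 5.44852
SE(ȳ_st) = √5.44852 = 2.33421

ȳ_st ≈ 216.394, SE ≈ 2.33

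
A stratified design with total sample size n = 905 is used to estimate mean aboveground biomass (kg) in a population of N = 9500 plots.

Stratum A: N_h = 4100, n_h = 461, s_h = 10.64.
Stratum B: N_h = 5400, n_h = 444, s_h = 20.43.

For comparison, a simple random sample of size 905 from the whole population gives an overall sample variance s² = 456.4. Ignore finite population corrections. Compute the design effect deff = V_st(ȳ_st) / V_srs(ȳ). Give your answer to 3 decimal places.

deff ≈ 0.693

V̂(ȳ_st) = Σ W_h² s_h²/n_h, with W_h = N_h/N and N = 9500:
  stratum A: (4100/9500)²·10.64²/461 = 0.0457407
  stratum B: (5400/9500)²·20.43²/444 = 0.303734
V_st = 0.349475
V_srs = s²/n = 456.4/905 = 0.504309
deff = V_st / V_srs = 0.349475/0.504309 = 0.6930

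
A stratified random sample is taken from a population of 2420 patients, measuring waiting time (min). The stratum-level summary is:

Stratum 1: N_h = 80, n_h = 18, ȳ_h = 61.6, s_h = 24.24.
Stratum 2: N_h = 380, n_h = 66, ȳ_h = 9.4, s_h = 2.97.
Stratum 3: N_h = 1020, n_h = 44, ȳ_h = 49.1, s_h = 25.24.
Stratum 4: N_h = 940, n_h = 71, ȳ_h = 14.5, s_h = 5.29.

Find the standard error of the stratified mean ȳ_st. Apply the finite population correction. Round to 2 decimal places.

V̂(ȳ_st) = Σ W_h² (1 − n_h/N_h) s_h²/n_h, with W_h = N_h/N and N = 2420:
  stratum 1: (80/2420)²·(1 − 18/80)·24.24²/18 = 0.0276467
  stratum 2: (380/2420)²·(1 − 66/380)·2.97²/66 = 0.00272302
  stratum 3: (1020/2420)²·(1 − 44/1020)·25.24²/44 = 2.46119
  stratum 4: (940/2420)²·(1 − 71/940)·5.29²/71 = 0.0549756
V̂(ȳ_st) = 2.54654
SE(ȳ_st) = √2.54654 = 1.59579

SE(ȳ_st) ≈ 1.60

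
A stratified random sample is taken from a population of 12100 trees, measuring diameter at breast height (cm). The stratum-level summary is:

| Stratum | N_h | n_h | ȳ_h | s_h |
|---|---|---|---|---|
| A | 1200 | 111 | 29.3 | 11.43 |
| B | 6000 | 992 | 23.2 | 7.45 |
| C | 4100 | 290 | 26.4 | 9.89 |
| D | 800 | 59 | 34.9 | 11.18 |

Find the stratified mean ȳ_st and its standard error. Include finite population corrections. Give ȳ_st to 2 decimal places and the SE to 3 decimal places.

ȳ_st ≈ 25.66, SE ≈ 0.258

ȳ_st = Σ W_h ȳ_h = (1200·29.3 + 6000·23.2 + 4100·26.4 + 800·34.9)/12100 = 25.66281
V̂(ȳ_st) = Σ W_h² (1 − n_h/N_h) s_h²/n_h, with W_h = N_h/N and N = 12100:
  stratum A: (1200/12100)²·(1 − 111/1200)·11.43²/111 = 0.0105053
  stratum B: (6000/12100)²·(1 − 992/6000)·7.45²/992 = 0.0114827
  stratum C: (4100/12100)²·(1 − 290/4100)·9.89²/290 = 0.0359859
  stratum D: (800/12100)²·(1 − 59/800)·11.18²/59 = 0.00857766
V̂(ȳ_st) = 0.0665516
SE(ȳ_st) = √0.0665516 = 0.257976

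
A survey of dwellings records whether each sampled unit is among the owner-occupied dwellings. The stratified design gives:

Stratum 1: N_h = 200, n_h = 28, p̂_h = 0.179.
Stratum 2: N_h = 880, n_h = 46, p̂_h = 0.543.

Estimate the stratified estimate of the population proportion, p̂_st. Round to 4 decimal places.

p̂_st ≈ 0.4756

N = 1080; stratum weights W_h = N_h/N.
p̂_st = Σ W_h p̂_h = (200·0.179 + 880·0.543)/1080 = 0.47559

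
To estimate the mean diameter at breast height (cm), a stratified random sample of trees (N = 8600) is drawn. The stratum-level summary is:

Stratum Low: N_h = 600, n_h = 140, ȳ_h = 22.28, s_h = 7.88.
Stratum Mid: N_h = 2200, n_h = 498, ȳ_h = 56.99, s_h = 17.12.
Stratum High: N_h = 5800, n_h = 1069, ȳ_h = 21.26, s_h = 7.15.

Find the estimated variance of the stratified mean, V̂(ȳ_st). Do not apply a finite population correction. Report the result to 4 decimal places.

V̂(ȳ_st) = Σ W_h² s_h²/n_h, with W_h = N_h/N and N = 8600:
  stratum Low: (600/8600)²·7.88²/140 = 0.00215889
  stratum Mid: (2200/8600)²·17.12²/498 = 0.0385147
  stratum High: (5800/8600)²·7.15²/1069 = 0.0217517
V̂(ȳ_st) = 0.0624253

V̂(ȳ_st) ≈ 0.0624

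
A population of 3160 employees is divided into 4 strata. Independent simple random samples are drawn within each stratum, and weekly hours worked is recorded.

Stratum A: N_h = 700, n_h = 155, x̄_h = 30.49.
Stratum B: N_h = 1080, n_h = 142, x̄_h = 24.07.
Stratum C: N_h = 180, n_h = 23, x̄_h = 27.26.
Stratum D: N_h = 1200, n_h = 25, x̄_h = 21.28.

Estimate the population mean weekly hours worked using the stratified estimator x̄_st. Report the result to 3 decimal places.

x̄_st ≈ 24.614

N = Σ N_h = 3160. Stratum weights W_h = N_h/N.
x̄_st = (700·30.49 + 1080·24.07 + 180·27.26 + 1200·21.28) / 3160 = 24.61437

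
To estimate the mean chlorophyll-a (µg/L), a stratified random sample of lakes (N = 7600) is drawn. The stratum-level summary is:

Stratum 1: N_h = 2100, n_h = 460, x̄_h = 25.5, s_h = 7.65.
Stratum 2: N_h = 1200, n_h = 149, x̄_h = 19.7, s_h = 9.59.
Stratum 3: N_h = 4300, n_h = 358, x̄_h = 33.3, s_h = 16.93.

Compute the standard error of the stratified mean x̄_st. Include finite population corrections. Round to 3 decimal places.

V̂(x̄_st) = Σ W_h² (1 − n_h/N_h) s_h²/n_h, with W_h = N_h/N and N = 7600:
  stratum 1: (2100/7600)²·(1 − 460/2100)·7.65²/460 = 0.00758579
  stratum 2: (1200/7600)²·(1 − 149/1200)·9.59²/149 = 0.0134774
  stratum 3: (4300/7600)²·(1 − 358/4300)·16.93²/358 = 0.234957
V̂(x̄_st) = 0.25602
SE(x̄_st) = √0.25602 = 0.505985

SE(x̄_st) ≈ 0.506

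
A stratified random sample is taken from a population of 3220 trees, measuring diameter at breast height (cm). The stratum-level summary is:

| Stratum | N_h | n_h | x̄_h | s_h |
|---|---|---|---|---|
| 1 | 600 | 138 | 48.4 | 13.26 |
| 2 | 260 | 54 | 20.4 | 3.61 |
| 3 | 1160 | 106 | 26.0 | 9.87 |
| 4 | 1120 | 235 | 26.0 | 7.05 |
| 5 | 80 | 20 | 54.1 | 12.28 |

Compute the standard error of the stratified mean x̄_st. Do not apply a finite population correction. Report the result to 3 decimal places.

V̂(x̄_st) = Σ W_h² s_h²/n_h, with W_h = N_h/N and N = 3220:
  stratum 1: (600/3220)²·13.26²/138 = 0.0442383
  stratum 2: (260/3220)²·3.61²/54 = 0.00157346
  stratum 3: (1160/3220)²·9.87²/106 = 0.11927
  stratum 4: (1120/3220)²·7.05²/235 = 0.0255879
  stratum 5: (80/3220)²·12.28²/20 = 0.00465409
V̂(x̄_st) = 0.195324
SE(x̄_st) = √0.195324 = 0.441955

SE(x̄_st) ≈ 0.442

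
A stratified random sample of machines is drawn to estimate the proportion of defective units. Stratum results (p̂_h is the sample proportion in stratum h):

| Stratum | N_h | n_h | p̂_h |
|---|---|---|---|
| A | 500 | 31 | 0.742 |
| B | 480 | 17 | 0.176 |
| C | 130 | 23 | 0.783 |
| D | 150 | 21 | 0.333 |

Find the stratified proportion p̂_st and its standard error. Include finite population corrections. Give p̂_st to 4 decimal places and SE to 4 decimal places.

N = 1260; stratum weights W_h = N_h/N.
p̂_st = Σ W_h p̂_h = (500·0.742 + 480·0.176 + 130·0.783 + 150·0.333)/1260 = 0.48192
V̂(p̂_st) = Σ W_h² (1 − n_h/N_h) p̂_h(1−p̂_h)/(n_h−1):
  stratum A: (500/1260)²·(1 − 31/500)·0.742·0.258/30 = 0.000942549
  stratum B: (480/1260)²·(1 − 17/480)·0.176·0.824/16 = 0.00126882
  stratum C: (130/1260)²·(1 − 23/130)·0.783·0.217/22 = 6.76682e-05
  stratum D: (150/1260)²·(1 − 21/150)·0.333·0.667/20 = 0.000135357
V̂(p̂_st) = 0.0024144; SE = √V̂ = 0.0491365

p̂_st ≈ 0.4819, SE ≈ 0.0491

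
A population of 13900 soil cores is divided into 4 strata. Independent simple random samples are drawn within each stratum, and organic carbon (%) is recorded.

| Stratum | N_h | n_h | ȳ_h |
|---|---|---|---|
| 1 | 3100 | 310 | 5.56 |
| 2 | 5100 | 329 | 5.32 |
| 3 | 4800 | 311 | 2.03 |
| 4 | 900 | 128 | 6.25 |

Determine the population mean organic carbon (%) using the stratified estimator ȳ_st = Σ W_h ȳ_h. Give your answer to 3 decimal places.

ȳ_st ≈ 4.298

N = Σ N_h = 13900. Stratum weights W_h = N_h/N.
ȳ_st = (3100·5.56 + 5100·5.32 + 4800·2.03 + 900·6.25) / 13900 = 4.29763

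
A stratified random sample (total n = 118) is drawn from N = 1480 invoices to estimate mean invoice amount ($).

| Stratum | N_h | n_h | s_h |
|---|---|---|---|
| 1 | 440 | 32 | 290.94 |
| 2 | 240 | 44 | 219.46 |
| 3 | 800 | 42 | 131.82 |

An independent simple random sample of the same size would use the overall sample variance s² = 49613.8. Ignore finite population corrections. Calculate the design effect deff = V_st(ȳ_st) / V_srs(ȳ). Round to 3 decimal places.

deff ≈ 0.912

V̂(ȳ_st) = Σ W_h² s_h²/n_h, with W_h = N_h/N and N = 1480:
  stratum 1: (440/1480)²·290.94²/32 = 233.797
  stratum 2: (240/1480)²·219.46²/44 = 28.7844
  stratum 3: (800/1480)²·131.82²/42 = 120.884
V_st = 383.466
V_srs = s²/n = 49613.8/118 = 420.456
deff = V_st / V_srs = 383.466/420.456 = 0.9120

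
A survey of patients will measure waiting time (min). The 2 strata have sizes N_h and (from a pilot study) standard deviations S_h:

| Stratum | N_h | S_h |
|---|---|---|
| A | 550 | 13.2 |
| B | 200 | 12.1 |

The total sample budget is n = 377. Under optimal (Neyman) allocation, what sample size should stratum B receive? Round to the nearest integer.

Neyman allocation: n_h = n · N_h S_h / Σ N_i S_i, with n = 377.
  stratum A: N_h·S_h = 550·13.2 = 7260.00
  stratum B: N_h·S_h = 200·12.1 = 2420.00
Σ N_h S_h = 9680.00
n for stratum B = 377·2420.00/9680.00 = 94.250 → 94

94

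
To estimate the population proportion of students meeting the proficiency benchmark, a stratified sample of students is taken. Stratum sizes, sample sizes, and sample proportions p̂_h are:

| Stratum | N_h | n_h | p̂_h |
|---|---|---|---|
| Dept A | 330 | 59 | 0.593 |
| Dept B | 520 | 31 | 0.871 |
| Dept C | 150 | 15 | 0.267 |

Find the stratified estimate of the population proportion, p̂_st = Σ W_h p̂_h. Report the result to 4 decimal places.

p̂_st ≈ 0.6887

N = 1000; stratum weights W_h = N_h/N.
p̂_st = Σ W_h p̂_h = (330·0.593 + 520·0.871 + 150·0.267)/1000 = 0.68866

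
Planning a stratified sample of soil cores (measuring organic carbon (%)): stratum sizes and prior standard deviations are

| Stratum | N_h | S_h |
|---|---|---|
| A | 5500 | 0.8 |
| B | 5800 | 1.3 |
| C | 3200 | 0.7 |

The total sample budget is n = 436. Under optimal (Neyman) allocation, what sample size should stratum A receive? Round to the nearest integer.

135

Neyman allocation: n_h = n · N_h S_h / Σ N_i S_i, with n = 436.
  stratum A: N_h·S_h = 5500·0.8 = 4400.00
  stratum B: N_h·S_h = 5800·1.3 = 7540.00
  stratum C: N_h·S_h = 3200·0.7 = 2240.00
Σ N_h S_h = 14180.00
n for stratum A = 436·4400.00/14180.00 = 135.289 → 135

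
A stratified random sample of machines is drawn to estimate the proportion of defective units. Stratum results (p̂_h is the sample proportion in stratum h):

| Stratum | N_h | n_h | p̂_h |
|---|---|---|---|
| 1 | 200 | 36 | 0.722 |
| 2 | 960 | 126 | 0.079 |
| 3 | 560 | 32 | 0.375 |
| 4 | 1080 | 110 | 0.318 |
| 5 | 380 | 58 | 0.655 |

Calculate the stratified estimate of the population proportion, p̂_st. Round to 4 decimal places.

N = 3180; stratum weights W_h = N_h/N.
p̂_st = Σ W_h p̂_h = (200·0.722 + 960·0.079 + 560·0.375 + 1080·0.318 + 380·0.655)/3180 = 0.32157

p̂_st ≈ 0.3216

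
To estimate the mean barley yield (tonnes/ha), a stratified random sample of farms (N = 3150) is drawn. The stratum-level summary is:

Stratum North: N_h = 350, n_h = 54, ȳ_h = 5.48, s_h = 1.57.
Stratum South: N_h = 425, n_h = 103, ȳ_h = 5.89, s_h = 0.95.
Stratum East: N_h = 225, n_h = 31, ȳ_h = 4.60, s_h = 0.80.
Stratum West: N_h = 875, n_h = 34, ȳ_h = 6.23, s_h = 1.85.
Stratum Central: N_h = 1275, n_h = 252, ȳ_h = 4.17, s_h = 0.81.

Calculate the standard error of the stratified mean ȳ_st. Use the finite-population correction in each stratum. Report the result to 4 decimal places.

SE(ȳ_st) ≈ 0.0922

V̂(ȳ_st) = Σ W_h² (1 − n_h/N_h) s_h²/n_h, with W_h = N_h/N and N = 3150:
  stratum North: (350/3150)²·(1 − 54/350)·1.57²/54 = 0.000476589
  stratum South: (425/3150)²·(1 − 103/425)·0.95²/103 = 0.000120846
  stratum East: (225/3150)²·(1 − 31/225)·0.80²/31 = 9.082e-05
  stratum West: (875/3150)²·(1 − 34/875)·1.85²/34 = 0.0074653
  stratum Central: (1275/3150)²·(1 − 252/1275)·0.81²/252 = 0.000342243
V̂(ȳ_st) = 0.0084958
SE(ȳ_st) = √0.0084958 = 0.0921727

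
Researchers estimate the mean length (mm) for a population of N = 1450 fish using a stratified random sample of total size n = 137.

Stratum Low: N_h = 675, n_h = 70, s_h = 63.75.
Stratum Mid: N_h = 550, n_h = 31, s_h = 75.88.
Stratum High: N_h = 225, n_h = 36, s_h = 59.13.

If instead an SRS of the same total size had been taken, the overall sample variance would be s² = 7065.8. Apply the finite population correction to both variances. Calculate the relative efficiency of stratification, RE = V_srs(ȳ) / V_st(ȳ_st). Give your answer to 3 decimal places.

RE ≈ 1.214

V̂(ȳ_st) = Σ W_h² (1 − n_h/N_h) s_h²/n_h, with W_h = N_h/N and N = 1450:
  stratum Low: (675/1450)²·(1 − 70/675)·63.75²/70 = 11.2768
  stratum Mid: (550/1450)²·(1 − 31/550)·75.88²/31 = 25.2166
  stratum High: (225/1450)²·(1 − 36/225)·59.13²/36 = 1.96436
V_st = 38.4578
V_srs = (1 − 137/1450)·7065.8/137 = 46.7022
Relative efficiency = V_srs / V_st = 46.7022/38.4578 = 1.2144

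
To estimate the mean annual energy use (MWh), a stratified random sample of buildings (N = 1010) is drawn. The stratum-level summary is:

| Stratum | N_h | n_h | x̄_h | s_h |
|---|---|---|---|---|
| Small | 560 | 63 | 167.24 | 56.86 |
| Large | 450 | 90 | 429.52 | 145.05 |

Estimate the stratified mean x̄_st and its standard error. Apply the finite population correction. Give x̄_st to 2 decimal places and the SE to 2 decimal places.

x̄_st = Σ W_h x̄_h = (560·167.24 + 450·429.52)/1010 = 284.09743
V̂(x̄_st) = Σ W_h² (1 − n_h/N_h) s_h²/n_h, with W_h = N_h/N and N = 1010:
  stratum Small: (560/1010)²·(1 − 63/560)·56.86²/63 = 14.0015
  stratum Large: (450/1010)²·(1 − 90/450)·145.05²/90 = 37.1249
V̂(x̄_st) = 51.1264
SE(x̄_st) = √51.1264 = 7.15027

x̄_st ≈ 284.10, SE ≈ 7.15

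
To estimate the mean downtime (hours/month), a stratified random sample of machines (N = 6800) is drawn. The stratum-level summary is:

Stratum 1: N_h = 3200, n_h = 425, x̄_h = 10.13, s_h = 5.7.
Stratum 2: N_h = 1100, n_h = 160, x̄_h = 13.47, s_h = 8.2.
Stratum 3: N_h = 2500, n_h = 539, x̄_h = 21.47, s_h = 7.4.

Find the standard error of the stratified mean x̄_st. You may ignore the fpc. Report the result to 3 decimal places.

SE(x̄_st) ≈ 0.204

V̂(x̄_st) = Σ W_h² s_h²/n_h, with W_h = N_h/N and N = 6800:
  stratum 1: (3200/6800)²·5.7²/425 = 0.0169295
  stratum 2: (1100/6800)²·8.2²/160 = 0.010997
  stratum 3: (2500/6800)²·7.4²/539 = 0.0137321
V̂(x̄_st) = 0.0416586
SE(x̄_st) = √0.0416586 = 0.204104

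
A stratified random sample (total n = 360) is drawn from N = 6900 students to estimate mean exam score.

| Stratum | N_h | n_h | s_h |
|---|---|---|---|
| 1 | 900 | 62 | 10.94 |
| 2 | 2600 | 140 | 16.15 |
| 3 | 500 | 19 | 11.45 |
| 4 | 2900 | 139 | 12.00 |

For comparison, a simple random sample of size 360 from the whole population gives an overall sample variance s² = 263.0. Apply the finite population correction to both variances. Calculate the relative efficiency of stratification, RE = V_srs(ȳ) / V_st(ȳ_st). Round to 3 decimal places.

RE ≈ 1.413

V̂(ȳ_st) = Σ W_h² (1 − n_h/N_h) s_h²/n_h, with W_h = N_h/N and N = 6900:
  stratum 1: (900/6900)²·(1 − 62/900)·10.94²/62 = 0.0305796
  stratum 2: (2600/6900)²·(1 − 140/2600)·16.15²/140 = 0.250281
  stratum 3: (500/6900)²·(1 − 19/500)·11.45²/19 = 0.0348557
  stratum 4: (2900/6900)²·(1 − 139/2900)·12.00²/139 = 0.174226
V_st = 0.489942
V_srs = (1 − 360/6900)·263.0/360 = 0.69244
Relative efficiency = V_srs / V_st = 0.69244/0.489942 = 1.4133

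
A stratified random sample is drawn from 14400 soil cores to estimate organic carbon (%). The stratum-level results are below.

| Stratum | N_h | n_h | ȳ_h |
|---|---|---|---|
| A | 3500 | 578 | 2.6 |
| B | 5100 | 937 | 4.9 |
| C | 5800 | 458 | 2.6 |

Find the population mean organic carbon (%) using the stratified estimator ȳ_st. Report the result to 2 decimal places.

ȳ_st ≈ 3.41

N = Σ N_h = 14400. Stratum weights W_h = N_h/N.
ȳ_st = (3500·2.6 + 5100·4.9 + 5800·2.6) / 14400 = 3.4146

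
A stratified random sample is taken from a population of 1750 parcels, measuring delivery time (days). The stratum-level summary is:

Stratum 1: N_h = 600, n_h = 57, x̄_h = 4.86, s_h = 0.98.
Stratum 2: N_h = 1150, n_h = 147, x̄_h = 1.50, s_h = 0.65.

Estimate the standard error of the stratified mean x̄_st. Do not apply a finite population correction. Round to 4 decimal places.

SE(x̄_st) ≈ 0.0568

V̂(x̄_st) = Σ W_h² s_h²/n_h, with W_h = N_h/N and N = 1750:
  stratum 1: (600/1750)²·0.98²/57 = 0.00198063
  stratum 2: (1150/1750)²·0.65²/147 = 0.00124116
V̂(x̄_st) = 0.00322179
SE(x̄_st) = √0.00322179 = 0.0567609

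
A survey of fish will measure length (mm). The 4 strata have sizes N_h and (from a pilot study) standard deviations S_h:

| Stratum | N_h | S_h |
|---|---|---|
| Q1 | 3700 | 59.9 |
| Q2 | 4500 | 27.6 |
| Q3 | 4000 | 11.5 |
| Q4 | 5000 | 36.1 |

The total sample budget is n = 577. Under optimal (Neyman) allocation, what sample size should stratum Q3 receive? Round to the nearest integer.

46

Neyman allocation: n_h = n · N_h S_h / Σ N_i S_i, with n = 577.
  stratum Q1: N_h·S_h = 3700·59.9 = 221630.00
  stratum Q2: N_h·S_h = 4500·27.6 = 124200.00
  stratum Q3: N_h·S_h = 4000·11.5 = 46000.00
  stratum Q4: N_h·S_h = 5000·36.1 = 180500.00
Σ N_h S_h = 572330.00
n for stratum Q3 = 577·46000.00/572330.00 = 46.375 → 46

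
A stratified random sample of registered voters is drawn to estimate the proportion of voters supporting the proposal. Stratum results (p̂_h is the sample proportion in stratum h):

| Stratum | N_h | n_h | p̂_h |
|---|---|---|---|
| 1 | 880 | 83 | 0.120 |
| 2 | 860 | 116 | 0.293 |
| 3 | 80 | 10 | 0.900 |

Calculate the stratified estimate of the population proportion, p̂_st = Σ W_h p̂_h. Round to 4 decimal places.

N = 1820; stratum weights W_h = N_h/N.
p̂_st = Σ W_h p̂_h = (880·0.120 + 860·0.293 + 80·0.900)/1820 = 0.23603

p̂_st ≈ 0.2360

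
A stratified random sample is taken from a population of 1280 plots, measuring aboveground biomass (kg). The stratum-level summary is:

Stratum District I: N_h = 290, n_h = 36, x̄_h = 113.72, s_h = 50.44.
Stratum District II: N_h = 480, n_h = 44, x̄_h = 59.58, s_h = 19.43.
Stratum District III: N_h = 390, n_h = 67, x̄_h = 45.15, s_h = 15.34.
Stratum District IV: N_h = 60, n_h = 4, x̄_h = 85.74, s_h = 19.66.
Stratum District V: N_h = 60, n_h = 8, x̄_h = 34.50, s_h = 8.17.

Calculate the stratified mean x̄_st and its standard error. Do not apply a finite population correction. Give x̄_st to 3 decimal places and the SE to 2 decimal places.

x̄_st = Σ W_h x̄_h = (290·113.72 + 480·59.58 + 390·45.15 + 60·85.74 + 60·34.50)/1280 = 67.50008
V̂(x̄_st) = Σ W_h² s_h²/n_h, with W_h = N_h/N and N = 1280:
  stratum District I: (290/1280)²·50.44²/36 = 3.62764
  stratum District II: (480/1280)²·19.43²/44 = 1.20658
  stratum District III: (390/1280)²·15.34²/67 = 0.326051
  stratum District IV: (60/1280)²·19.66²/4 = 0.212319
  stratum District V: (60/1280)²·8.17²/8 = 0.0183331
V̂(x̄_st) = 5.39092
SE(x̄_st) = √5.39092 = 2.32183

x̄_st ≈ 67.500, SE ≈ 2.32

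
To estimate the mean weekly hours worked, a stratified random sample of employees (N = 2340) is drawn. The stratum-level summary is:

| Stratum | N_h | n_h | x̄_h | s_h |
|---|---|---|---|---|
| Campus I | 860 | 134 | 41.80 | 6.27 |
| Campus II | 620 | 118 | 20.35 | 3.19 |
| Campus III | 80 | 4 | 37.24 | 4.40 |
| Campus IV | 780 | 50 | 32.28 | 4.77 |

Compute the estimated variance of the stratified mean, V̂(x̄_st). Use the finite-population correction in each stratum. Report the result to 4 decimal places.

V̂(x̄_st) ≈ 0.0910

V̂(x̄_st) = Σ W_h² (1 − n_h/N_h) s_h²/n_h, with W_h = N_h/N and N = 2340:
  stratum Campus I: (860/2340)²·(1 − 134/860)·6.27²/134 = 0.0334529
  stratum Campus II: (620/2340)²·(1 − 118/620)·3.19²/118 = 0.00490188
  stratum Campus III: (80/2340)²·(1 − 4/80)·4.40²/4 = 0.00537424
  stratum Campus IV: (780/2340)²·(1 − 50/780)·4.77²/50 = 0.0473208
V̂(x̄_st) = 0.0910499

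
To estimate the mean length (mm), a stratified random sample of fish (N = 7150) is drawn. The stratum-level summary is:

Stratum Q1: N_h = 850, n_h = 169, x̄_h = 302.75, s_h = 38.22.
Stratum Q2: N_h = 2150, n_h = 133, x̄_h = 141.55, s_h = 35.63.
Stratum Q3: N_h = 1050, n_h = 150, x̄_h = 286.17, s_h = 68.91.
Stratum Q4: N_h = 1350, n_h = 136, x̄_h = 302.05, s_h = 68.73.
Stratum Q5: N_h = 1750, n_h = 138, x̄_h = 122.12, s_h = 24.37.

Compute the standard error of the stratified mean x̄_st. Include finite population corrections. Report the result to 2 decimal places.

V̂(x̄_st) = Σ W_h² (1 − n_h/N_h) s_h²/n_h, with W_h = N_h/N and N = 7150:
  stratum Q1: (850/7150)²·(1 − 169/850)·38.22²/169 = 0.0978698
  stratum Q2: (2150/7150)²·(1 − 133/2150)·35.63²/133 = 0.809678
  stratum Q3: (1050/7150)²·(1 − 150/1050)·68.91²/150 = 0.585185
  stratum Q4: (1350/7150)²·(1 − 136/1350)·68.73²/136 = 1.11351
  stratum Q5: (1750/7150)²·(1 − 138/1750)·24.37²/138 = 0.237478
V̂(x̄_st) = 2.84372
SE(x̄_st) = √2.84372 = 1.68633

SE(x̄_st) ≈ 1.69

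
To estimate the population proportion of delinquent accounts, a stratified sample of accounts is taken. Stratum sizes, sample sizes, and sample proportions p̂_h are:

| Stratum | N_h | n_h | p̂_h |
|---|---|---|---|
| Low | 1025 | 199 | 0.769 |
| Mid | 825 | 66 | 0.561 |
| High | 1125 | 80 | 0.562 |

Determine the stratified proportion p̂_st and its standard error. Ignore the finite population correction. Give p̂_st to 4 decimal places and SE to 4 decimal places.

N = 2975; stratum weights W_h = N_h/N.
p̂_st = Σ W_h p̂_h = (1025·0.769 + 825·0.561 + 1125·0.562)/2975 = 0.63304
V̂(p̂_st) = Σ W_h² p̂_h(1−p̂_h)/(n_h−1):
  stratum Low: (1025/2975)²·0.769·0.231/198 = 0.000106499
  stratum Mid: (825/2975)²·0.561·0.439/65 = 0.000291372
  stratum High: (1125/2975)²·0.562·0.438/79 = 0.000445568
V̂(p̂_st) = 0.00084344; SE = √V̂ = 0.029042

p̂_st ≈ 0.6330, SE ≈ 0.0290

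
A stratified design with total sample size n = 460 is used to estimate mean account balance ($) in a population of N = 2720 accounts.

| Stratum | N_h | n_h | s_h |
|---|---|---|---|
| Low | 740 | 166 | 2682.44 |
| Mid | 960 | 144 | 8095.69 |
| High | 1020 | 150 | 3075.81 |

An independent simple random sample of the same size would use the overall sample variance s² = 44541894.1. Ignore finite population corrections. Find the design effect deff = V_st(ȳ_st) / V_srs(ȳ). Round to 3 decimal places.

deff ≈ 0.710

V̂(ȳ_st) = Σ W_h² s_h²/n_h, with W_h = N_h/N and N = 2720:
  stratum Low: (740/2720)²·2682.44²/166 = 3208.32
  stratum Mid: (960/2720)²·8095.69²/144 = 56695.7
  stratum High: (1020/2720)²·3075.81²/150 = 8869.32
V_st = 68773.3
V_srs = s²/n = 44541894.1/460 = 96830.2
deff = V_st / V_srs = 68773.3/96830.2 = 0.7102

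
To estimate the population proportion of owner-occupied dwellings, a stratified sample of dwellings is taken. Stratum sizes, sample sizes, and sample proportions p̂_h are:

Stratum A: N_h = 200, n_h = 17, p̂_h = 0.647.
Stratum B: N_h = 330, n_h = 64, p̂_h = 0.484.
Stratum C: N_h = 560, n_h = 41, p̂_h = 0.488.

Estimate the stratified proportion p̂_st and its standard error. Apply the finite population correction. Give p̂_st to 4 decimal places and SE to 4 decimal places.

p̂_st ≈ 0.5160, SE ≈ 0.0475

N = 1090; stratum weights W_h = N_h/N.
p̂_st = Σ W_h p̂_h = (200·0.647 + 330·0.484 + 560·0.488)/1090 = 0.51596
V̂(p̂_st) = Σ W_h² (1 − n_h/N_h) p̂_h(1−p̂_h)/(n_h−1):
  stratum A: (200/1090)²·(1 − 17/200)·0.647·0.353/16 = 0.000439731
  stratum B: (330/1090)²·(1 − 64/330)·0.484·0.516/63 = 0.000292885
  stratum C: (560/1090)²·(1 − 41/560)·0.488·0.512/40 = 0.00152803
V̂(p̂_st) = 0.00226065; SE = √V̂ = 0.0475463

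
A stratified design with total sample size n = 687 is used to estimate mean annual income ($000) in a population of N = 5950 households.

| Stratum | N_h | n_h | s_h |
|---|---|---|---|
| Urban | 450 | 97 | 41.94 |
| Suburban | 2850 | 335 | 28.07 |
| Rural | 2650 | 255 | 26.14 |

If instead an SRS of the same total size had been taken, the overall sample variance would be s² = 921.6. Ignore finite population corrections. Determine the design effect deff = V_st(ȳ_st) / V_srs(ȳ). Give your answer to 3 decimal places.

deff ≈ 0.876

V̂(ȳ_st) = Σ W_h² s_h²/n_h, with W_h = N_h/N and N = 5950:
  stratum Urban: (450/5950)²·41.94²/97 = 0.103723
  stratum Suburban: (2850/5950)²·28.07²/335 = 0.53963
  stratum Rural: (2650/5950)²·26.14²/255 = 0.531531
V_st = 1.17488
V_srs = s²/n = 921.6/687 = 1.34148
deff = V_st / V_srs = 1.17488/1.34148 = 0.8758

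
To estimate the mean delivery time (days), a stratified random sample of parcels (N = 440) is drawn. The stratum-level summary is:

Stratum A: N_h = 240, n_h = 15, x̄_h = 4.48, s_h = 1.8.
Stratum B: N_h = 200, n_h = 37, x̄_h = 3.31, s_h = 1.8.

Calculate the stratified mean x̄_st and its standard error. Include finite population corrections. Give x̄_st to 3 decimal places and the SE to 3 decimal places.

x̄_st = Σ W_h x̄_h = (240·4.48 + 200·3.31)/440 = 3.94818
V̂(x̄_st) = Σ W_h² (1 − n_h/N_h) s_h²/n_h, with W_h = N_h/N and N = 440:
  stratum A: (240/440)²·(1 − 15/240)·1.8²/15 = 0.0602479
  stratum B: (200/440)²·(1 − 37/200)·1.8²/37 = 0.0147454
V̂(x̄_st) = 0.0749933
SE(x̄_st) = √0.0749933 = 0.273849

x̄_st ≈ 3.948, SE ≈ 0.274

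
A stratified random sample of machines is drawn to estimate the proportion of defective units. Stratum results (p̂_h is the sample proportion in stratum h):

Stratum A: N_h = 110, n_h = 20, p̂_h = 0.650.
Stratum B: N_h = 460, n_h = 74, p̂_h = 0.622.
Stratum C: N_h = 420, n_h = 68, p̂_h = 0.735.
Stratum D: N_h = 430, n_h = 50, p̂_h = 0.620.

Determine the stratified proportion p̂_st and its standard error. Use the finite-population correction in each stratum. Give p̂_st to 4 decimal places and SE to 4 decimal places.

N = 1420; stratum weights W_h = N_h/N.
p̂_st = Σ W_h p̂_h = (110·0.650 + 460·0.622 + 420·0.735 + 430·0.620)/1420 = 0.65699
V̂(p̂_st) = Σ W_h² (1 − n_h/N_h) p̂_h(1−p̂_h)/(n_h−1):
  stratum A: (110/1420)²·(1 − 20/110)·0.650·0.350/19 = 5.87877e-05
  stratum B: (460/1420)²·(1 − 74/460)·0.622·0.378/73 = 0.000283614
  stratum C: (420/1420)²·(1 − 68/420)·0.735·0.265/67 = 0.000213144
  stratum D: (430/1420)²·(1 − 50/430)·0.620·0.380/49 = 0.000389632
V̂(p̂_st) = 0.000945178; SE = √V̂ = 0.0307437

p̂_st ≈ 0.6570, SE ≈ 0.0307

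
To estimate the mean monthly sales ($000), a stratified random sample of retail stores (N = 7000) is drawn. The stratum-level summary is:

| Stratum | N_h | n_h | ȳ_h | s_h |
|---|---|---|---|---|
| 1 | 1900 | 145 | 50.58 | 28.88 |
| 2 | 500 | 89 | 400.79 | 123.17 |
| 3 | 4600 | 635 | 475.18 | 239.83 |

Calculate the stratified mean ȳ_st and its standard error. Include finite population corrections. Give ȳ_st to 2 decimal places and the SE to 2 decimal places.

ȳ_st = Σ W_h ȳ_h = (1900·50.58 + 500·400.79 + 4600·475.18)/7000 = 354.61786
V̂(ȳ_st) = Σ W_h² (1 − n_h/N_h) s_h²/n_h, with W_h = N_h/N and N = 7000:
  stratum 1: (1900/7000)²·(1 − 145/1900)·28.88²/145 = 0.391436
  stratum 2: (500/7000)²·(1 − 89/500)·123.17²/89 = 0.714884
  stratum 3: (4600/7000)²·(1 − 635/4600)·239.83²/635 = 33.7162
V̂(ȳ_st) = 34.8225
SE(ȳ_st) = √34.8225 = 5.90106

ȳ_st ≈ 354.62, SE ≈ 5.90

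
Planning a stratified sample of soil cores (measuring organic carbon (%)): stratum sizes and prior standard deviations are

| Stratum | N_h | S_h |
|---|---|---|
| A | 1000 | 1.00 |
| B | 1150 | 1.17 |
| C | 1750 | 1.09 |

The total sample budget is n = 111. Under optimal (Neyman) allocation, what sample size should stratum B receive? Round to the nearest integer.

35

Neyman allocation: n_h = n · N_h S_h / Σ N_i S_i, with n = 111.
  stratum A: N_h·S_h = 1000·1.00 = 1000.00
  stratum B: N_h·S_h = 1150·1.17 = 1345.50
  stratum C: N_h·S_h = 1750·1.09 = 1907.50
Σ N_h S_h = 4253.00
n for stratum B = 111·1345.50/4253.00 = 35.117 → 35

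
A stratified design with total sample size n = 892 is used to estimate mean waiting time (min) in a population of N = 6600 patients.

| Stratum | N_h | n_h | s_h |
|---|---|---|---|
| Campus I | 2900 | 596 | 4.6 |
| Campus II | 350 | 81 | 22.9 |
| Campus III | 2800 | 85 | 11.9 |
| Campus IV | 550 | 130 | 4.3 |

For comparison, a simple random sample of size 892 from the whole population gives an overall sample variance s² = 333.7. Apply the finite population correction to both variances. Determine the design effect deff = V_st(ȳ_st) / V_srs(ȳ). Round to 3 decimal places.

V̂(ȳ_st) = Σ W_h² (1 − n_h/N_h) s_h²/n_h, with W_h = N_h/N and N = 6600:
  stratum Campus I: (2900/6600)²·(1 − 596/2900)·4.6²/596 = 0.0054458
  stratum Campus II: (350/6600)²·(1 − 81/350)·22.9²/81 = 0.0139932
  stratum Campus III: (2800/6600)²·(1 − 85/2800)·11.9²/85 = 0.290747
  stratum Campus IV: (550/6600)²·(1 − 130/550)·4.3²/130 = 0.000754254
V_st = 0.31094
V_srs = (1 − 892/6600)·333.7/892 = 0.323543
deff = V_st / V_srs = 0.31094/0.323543 = 0.9610

deff ≈ 0.961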